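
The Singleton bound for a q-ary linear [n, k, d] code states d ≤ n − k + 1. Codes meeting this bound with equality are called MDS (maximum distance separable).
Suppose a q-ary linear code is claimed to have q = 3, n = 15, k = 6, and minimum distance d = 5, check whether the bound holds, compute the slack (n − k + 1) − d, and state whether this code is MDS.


Singleton RHS = n − k + 1 = 10, slack = 5, bound satisfied, not MDS.

Singleton bound: d ≤ n − k + 1.
Here n = 15, k = 6, so n − k + 1 = 10.
Given d = 5, check d ≤ 10: YES.
Slack = (n − k + 1) − d = 5.
The code is NOT MDS (slack = 5 > 0).
Description: the claimed parameters are [15, 6, 5]_3; such a code would be non-MDS.


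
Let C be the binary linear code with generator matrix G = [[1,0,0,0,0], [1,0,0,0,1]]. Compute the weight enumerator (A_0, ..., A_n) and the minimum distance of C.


Weight distribution: A_0 = 1, A_1 = 2, A_2 = 1. Minimum distance d = 1.

Enumerate all 2^2 = 4 messages m ∈ F_2^2.
For each, compute codeword c = mG in F_2^5, then tally its weight.
  m = 00 → c = 00000, weight = 0.
  m = 10 → c = 10000, weight = 1.
  m = 01 → c = 10001, weight = 2.
  m = 11 → c = 00001, weight = 1.
Tally weights:
  weight 0: 1 codewords.
  weight 1: 2 codewords.
  weight 2: 1 codewords.
Minimum distance d = smallest w > 0 with A_w > 0 = 1.
Sanity: Σ A_w = 4 = 2^2 = 4 ✓.


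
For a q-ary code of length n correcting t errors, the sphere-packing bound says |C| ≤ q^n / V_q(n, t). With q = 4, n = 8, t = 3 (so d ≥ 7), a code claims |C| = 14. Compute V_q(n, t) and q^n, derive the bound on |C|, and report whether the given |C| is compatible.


V_q(n, t) = 1789, q^n = 65536, Hamming bound = 36, |C| = 14 ≤ bound (satisfied).

Step 1: Compute V_q(n, t) = Σ_{j=0}^3 C(n, j) (q−1)^j.
  j = 0: C(8,0)·(3)^0 = 1·1 = 1.
  j = 1: C(8,1)·(3)^1 = 8·3 = 24.
  j = 2: C(8,2)·(3)^2 = 28·9 = 252.
  j = 3: C(8,3)·(3)^3 = 56·27 = 1512.
  V_q(n, t) = 1 + 24 + 252 + 1512 = 1789.
Step 2: q^n = 4^8 = 65536.
Step 3: Hamming bound ⌊q^n / V_q(n,t)⌋ = ⌊65536/1789⌋ = 36.
Step 4: Compare |C| = 14 to 36: satisfied.
The claimed |C| lies below the Hamming bound.


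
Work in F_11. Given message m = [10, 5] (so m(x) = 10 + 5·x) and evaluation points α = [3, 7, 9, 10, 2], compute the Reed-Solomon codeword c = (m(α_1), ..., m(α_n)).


c = [3, 1, 0, 5, 9]

Message polynomial: m(x) = 10 + 5·x (mod 11).
For each evaluation point α_i, compute m(α_i) mod 11:
  α_1 = 3: Horner steps 5 → 3, so m(3) = 3.
  α_2 = 7: Horner steps 5 → 1, so m(7) = 1.
  α_3 = 9: Horner steps 5 → 0, so m(9) = 0.
  α_4 = 10: Horner steps 5 → 5, so m(10) = 5.
  α_5 = 2: Horner steps 5 → 9, so m(2) = 9.
Codeword c = [3, 1, 0, 5, 9] ∈ F_11^5.


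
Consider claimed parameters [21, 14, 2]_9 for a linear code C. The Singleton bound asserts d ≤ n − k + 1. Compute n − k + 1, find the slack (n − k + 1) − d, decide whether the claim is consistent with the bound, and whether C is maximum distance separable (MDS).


Singleton RHS = n − k + 1 = 8, slack = 6, bound satisfied, not MDS.

Singleton bound: d ≤ n − k + 1.
Here n = 21, k = 14, so n − k + 1 = 8.
Given d = 2, check d ≤ 8: YES.
Slack = (n − k + 1) − d = 6.
The code is NOT MDS (slack = 6 > 0).
Description: the claimed parameters are [21, 14, 2]_9; such a code would be non-MDS.


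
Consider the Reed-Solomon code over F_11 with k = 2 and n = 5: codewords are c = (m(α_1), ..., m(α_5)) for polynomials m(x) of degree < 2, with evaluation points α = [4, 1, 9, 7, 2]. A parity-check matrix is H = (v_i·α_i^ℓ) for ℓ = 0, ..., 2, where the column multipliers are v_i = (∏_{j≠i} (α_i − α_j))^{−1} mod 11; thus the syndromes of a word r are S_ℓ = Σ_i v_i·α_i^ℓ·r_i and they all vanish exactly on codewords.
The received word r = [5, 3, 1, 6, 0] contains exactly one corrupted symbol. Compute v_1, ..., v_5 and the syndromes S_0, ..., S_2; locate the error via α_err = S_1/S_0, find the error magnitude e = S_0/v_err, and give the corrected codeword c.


S = (3, 10, 4), error at position 4, error magnitude e = 10, c = [5, 3, 1, 7, 0].

Step 1: column multipliers v_i = (∏_{j≠i}(α_i − α_j))^{−1} mod 11.
  i = 1 (α = 4): (4−1)(4−9)(4−7)(4−2) = 3·(−5)·(−3)·2 = 90 ≡ 2, so v_1 = 2^{−1} = 6 (mod 11).
  i = 2 (α = 1): (1−4)(1−9)(1−7)(1−2) = (−3)·(−8)·(−6)·(−1) = 144 ≡ 1, so v_2 = 1^{−1} = 1 (mod 11).
  i = 3 (α = 9): (9−4)(9−1)(9−7)(9−2) = 5·8·2·7 = 560 ≡ 10, so v_3 = 10^{−1} = 10 (mod 11).
  i = 4 (α = 7): (7−4)(7−1)(7−9)(7−2) = 3·6·(−2)·5 = −180 ≡ 7, so v_4 = 7^{−1} = 8 (mod 11).
  i = 5 (α = 2): (2−4)(2−1)(2−9)(2−7) = (−2)·1·(−7)·(−5) = −70 ≡ 7, so v_5 = 7^{−1} = 8 (mod 11).
  v = [6, 1, 10, 8, 8].
Step 2: syndromes of r = [5, 3, 1, 6, 0] (all sums mod 11).
  S_0 = Σ v_i r_i = 6·5 + 1·3 + 10·1 + 8·6 + 8·0 = 91 ≡ 3.
  S_1 = Σ v_i α_i r_i = 6·4·5 + 1·1·3 + 10·9·1 + 8·7·6 + 8·2·0 = 549 ≡ 10.
  α_i^2 mod 11 = [5, 1, 4, 5, 4].
  S_2 = Σ v_i α_i^2 r_i = 6·5·5 + 1·1·3 + 10·4·1 + 8·5·6 + 8·4·0 = 433 ≡ 4.
  S = (3, 10, 4) ≠ 0, so r is not a codeword (an error is present).
Step 3: locate the error. For a single error e at position i, S_ℓ = v_i·e·α_i^ℓ, so α_err = S_1/S_0.
  S_0^{−1} = 3^{−1} = 4 (mod 11), so α_err = 10·4 = 40 ≡ 7 = α_4. Error position i = 4.
  Consistency check: S_2/S_1 = 4·10 = 40 ≡ 7 = α_err ✓ (single-error assumption holds).
Step 4: error magnitude e = S_0/v_4 = S_0·∏_{j≠4}(α_4 − α_j) = 3·7 = 21 ≡ 10 (mod 11).
Step 5: correct position 4: c_4 = r_4 − e = 6 − 10 ≡ 7 (mod 11). Hence c = [5, 3, 1, 7, 0].
  Check: interpolating c through the α_i gives m(x) = 6 + 8·x (degree < 2) with m(α_i) = c_i for every i, so c is indeed a codeword.


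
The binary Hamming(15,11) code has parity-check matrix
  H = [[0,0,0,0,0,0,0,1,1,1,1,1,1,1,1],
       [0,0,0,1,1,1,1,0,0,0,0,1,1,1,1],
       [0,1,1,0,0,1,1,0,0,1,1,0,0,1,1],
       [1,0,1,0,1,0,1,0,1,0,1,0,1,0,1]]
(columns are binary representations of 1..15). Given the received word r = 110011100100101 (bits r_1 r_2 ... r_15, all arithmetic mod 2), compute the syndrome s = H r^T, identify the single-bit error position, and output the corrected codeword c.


s = (1, 1, 1, 1)^T, error position = 15, corrected codeword c = 110011100100100

Compute s = H r^T mod 2 one row at a time:
  s_1 = 0 + 0 + 1 + 0 + 0 + 1 + 0 + 1 = 3 ≡ 1 (mod 2).
  s_2 = 0 + 1 + 1 + 1 + 0 + 1 + 0 + 1 = 5 ≡ 1 (mod 2).
  s_3 = 1 + 0 + 1 + 1 + 1 + 0 + 0 + 1 = 5 ≡ 1 (mod 2).
  s_4 = 1 + 0 + 1 + 1 + 0 + 0 + 1 + 1 = 5 ≡ 1 (mod 2).
s = (1, 1, 1, 1)^T — this equals column 15 of H (binary 1111), so error is at position 15.
Correct: flip bit 15 of r = 110011100100101 to get c = 110011100100100.


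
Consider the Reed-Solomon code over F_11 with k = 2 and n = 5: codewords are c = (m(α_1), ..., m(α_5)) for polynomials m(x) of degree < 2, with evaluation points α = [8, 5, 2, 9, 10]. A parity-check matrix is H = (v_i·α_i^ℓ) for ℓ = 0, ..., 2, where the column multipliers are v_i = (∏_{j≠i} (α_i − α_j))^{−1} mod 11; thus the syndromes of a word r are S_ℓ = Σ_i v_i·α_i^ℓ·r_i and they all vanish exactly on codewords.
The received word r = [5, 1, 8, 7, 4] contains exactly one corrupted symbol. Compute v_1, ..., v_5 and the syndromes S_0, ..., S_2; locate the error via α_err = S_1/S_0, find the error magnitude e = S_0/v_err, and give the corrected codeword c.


S = (6, 10, 2), error at position 4, error magnitude e = 8, c = [5, 1, 8, 10, 4].

Step 1: column multipliers v_i = (∏_{j≠i}(α_i − α_j))^{−1} mod 11.
  i = 1 (α = 8): (8−5)(8−2)(8−9)(8−10) = 3·6·(−1)·(−2) = 36 ≡ 3, so v_1 = 3^{−1} = 4 (mod 11).
  i = 2 (α = 5): (5−8)(5−2)(5−9)(5−10) = (−3)·3·(−4)·(−5) = −180 ≡ 7, so v_2 = 7^{−1} = 8 (mod 11).
  i = 3 (α = 2): (2−8)(2−5)(2−9)(2−10) = (−6)·(−3)·(−7)·(−8) = 1008 ≡ 7, so v_3 = 7^{−1} = 8 (mod 11).
  i = 4 (α = 9): (9−8)(9−5)(9−2)(9−10) = 1·4·7·(−1) = −28 ≡ 5, so v_4 = 5^{−1} = 9 (mod 11).
  i = 5 (α = 10): (10−8)(10−5)(10−2)(10−9) = 2·5·8·1 = 80 ≡ 3, so v_5 = 3^{−1} = 4 (mod 11).
  v = [4, 8, 8, 9, 4].
Step 2: syndromes of r = [5, 1, 8, 7, 4] (all sums mod 11).
  S_0 = Σ v_i r_i = 4·5 + 8·1 + 8·8 + 9·7 + 4·4 = 171 ≡ 6.
  S_1 = Σ v_i α_i r_i = 4·8·5 + 8·5·1 + 8·2·8 + 9·9·7 + 4·10·4 = 1055 ≡ 10.
  α_i^2 mod 11 = [9, 3, 4, 4, 1].
  S_2 = Σ v_i α_i^2 r_i = 4·9·5 + 8·3·1 + 8·4·8 + 9·4·7 + 4·1·4 = 728 ≡ 2.
  S = (6, 10, 2) ≠ 0, so r is not a codeword (an error is present).
Step 3: locate the error. For a single error e at position i, S_ℓ = v_i·e·α_i^ℓ, so α_err = S_1/S_0.
  S_0^{−1} = 6^{−1} = 2 (mod 11), so α_err = 10·2 = 20 ≡ 9 = α_4. Error position i = 4.
  Consistency check: S_2/S_1 = 2·10 = 20 ≡ 9 = α_err ✓ (single-error assumption holds).
Step 4: error magnitude e = S_0/v_4 = S_0·∏_{j≠4}(α_4 − α_j) = 6·5 = 30 ≡ 8 (mod 11).
Step 5: correct position 4: c_4 = r_4 − e = 7 − 8 ≡ 10 (mod 11). Hence c = [5, 1, 8, 10, 4].
  Check: interpolating c through the α_i gives m(x) = 9 + 5·x (degree < 2) with m(α_i) = c_i for every i, so c is indeed a codeword.


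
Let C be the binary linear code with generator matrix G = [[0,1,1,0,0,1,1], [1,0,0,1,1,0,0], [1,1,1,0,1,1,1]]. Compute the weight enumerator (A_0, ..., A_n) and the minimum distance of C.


Weight distribution: A_0 = 1, A_1 = 1, A_2 = 1, A_3 = 1, A_4 = 1, A_5 = 1, A_6 = 1, A_7 = 1. Minimum distance d = 1.

Enumerate all 2^3 = 8 messages m ∈ F_2^3.
For each, compute codeword c = mG in F_2^7, then tally its weight.
  m = 000 → c = 0000000, weight = 0.
  m = 100 → c = 0110011, weight = 4.
  m = 010 → c = 1001100, weight = 3.
  m = 110 → c = 1111111, weight = 7.
  m = 001 → c = 1110111, weight = 6.
  m = 101 → c = 1000100, weight = 2.
  m = 011 → c = 0111011, weight = 5.
  m = 111 → c = 0001000, weight = 1.
Tally weights:
  weight 0: 1 codewords.
  weight 1: 1 codewords.
  weight 2: 1 codewords.
  weight 3: 1 codewords.
  weight 4: 1 codewords.
  weight 5: 1 codewords.
  weight 6: 1 codewords.
  weight 7: 1 codewords.
Minimum distance d = smallest w > 0 with A_w > 0 = 1.
Sanity: Σ A_w = 8 = 2^3 = 8 ✓.


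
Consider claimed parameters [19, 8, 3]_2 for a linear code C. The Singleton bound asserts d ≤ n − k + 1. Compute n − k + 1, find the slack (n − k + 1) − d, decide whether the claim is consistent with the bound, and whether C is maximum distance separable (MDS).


Singleton RHS = n − k + 1 = 12, slack = 9, bound satisfied, not MDS.

Singleton bound: d ≤ n − k + 1.
Here n = 19, k = 8, so n − k + 1 = 12.
Given d = 3, check d ≤ 12: YES.
Slack = (n − k + 1) − d = 9.
The code is NOT MDS (slack = 9 > 0).
Description: the claimed parameters are [19, 8, 3]_2; such a code would be non-MDS.


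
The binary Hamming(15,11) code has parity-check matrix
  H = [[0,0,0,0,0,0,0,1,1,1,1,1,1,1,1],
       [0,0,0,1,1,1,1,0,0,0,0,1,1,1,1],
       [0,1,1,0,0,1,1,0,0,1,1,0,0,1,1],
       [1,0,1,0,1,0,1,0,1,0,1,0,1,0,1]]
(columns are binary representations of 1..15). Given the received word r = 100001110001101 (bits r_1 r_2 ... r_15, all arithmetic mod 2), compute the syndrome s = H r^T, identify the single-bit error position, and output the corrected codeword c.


s = (0, 1, 1, 0)^T, error position = 6, corrected codeword c = 100000110001101

Compute s = H r^T mod 2 one row at a time:
  s_1 = 1 + 0 + 0 + 0 + 1 + 1 + 0 + 1 = 4 ≡ 0 (mod 2).
  s_2 = 0 + 0 + 1 + 1 + 1 + 1 + 0 + 1 = 5 ≡ 1 (mod 2).
  s_3 = 0 + 0 + 1 + 1 + 0 + 0 + 0 + 1 = 3 ≡ 1 (mod 2).
  s_4 = 1 + 0 + 0 + 1 + 0 + 0 + 1 + 1 = 4 ≡ 0 (mod 2).
s = (0, 1, 1, 0)^T — this equals column 6 of H (binary 0110), so error is at position 6.
Correct: flip bit 6 of r = 100001110001101 to get c = 100000110001101.


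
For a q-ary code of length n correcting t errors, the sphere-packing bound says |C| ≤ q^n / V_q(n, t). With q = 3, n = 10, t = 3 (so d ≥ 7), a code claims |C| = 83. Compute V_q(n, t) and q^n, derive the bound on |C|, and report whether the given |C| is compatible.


V_q(n, t) = 1161, q^n = 59049, Hamming bound = 50, |C| = 83 > bound (violated).

Step 1: Compute V_q(n, t) = Σ_{j=0}^3 C(n, j) (q−1)^j.
  j = 0: C(10,0)·(2)^0 = 1·1 = 1.
  j = 1: C(10,1)·(2)^1 = 10·2 = 20.
  j = 2: C(10,2)·(2)^2 = 45·4 = 180.
  j = 3: C(10,3)·(2)^3 = 120·8 = 960.
  V_q(n, t) = 1 + 20 + 180 + 960 = 1161.
Step 2: q^n = 3^10 = 59049.
Step 3: Hamming bound ⌊q^n / V_q(n,t)⌋ = ⌊59049/1161⌋ = 50.
Step 4: Compare |C| = 83 to 50: violated.
The claimed |C| lies above the Hamming bound, so no 3-ary code of length 10 with d ≥ 7 can have 83 codewords.


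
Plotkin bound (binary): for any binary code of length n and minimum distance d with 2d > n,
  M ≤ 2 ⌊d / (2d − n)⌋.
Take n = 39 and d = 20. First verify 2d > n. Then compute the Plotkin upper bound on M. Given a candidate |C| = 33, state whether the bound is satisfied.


Plotkin bound M ≤ 40; given |C| = 33 ≤ bound (satisfied).

Check applicability: 2d = 40, n = 39.
2d − n = 1 > 0, so Plotkin applies.
Compute d/(2d−n) = 20/1 ≈ 20.0000.
⌊d/(2d−n)⌋ = 20.
Plotkin bound: M ≤ 2·20 = 40.
Given |C| = 33, check: satisfied.
This |C| is below the Plotkin bound.


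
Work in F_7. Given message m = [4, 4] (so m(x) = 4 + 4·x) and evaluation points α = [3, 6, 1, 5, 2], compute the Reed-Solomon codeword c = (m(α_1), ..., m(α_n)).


c = [2, 0, 1, 3, 5]

Message polynomial: m(x) = 4 + 4·x (mod 7).
For each evaluation point α_i, compute m(α_i) mod 7:
  α_1 = 3: Horner steps 4 → 2, so m(3) = 2.
  α_2 = 6: Horner steps 4 → 0, so m(6) = 0.
  α_3 = 1: Horner steps 4 → 1, so m(1) = 1.
  α_4 = 5: Horner steps 4 → 3, so m(5) = 3.
  α_5 = 2: Horner steps 4 → 5, so m(2) = 5.
Codeword c = [2, 0, 1, 3, 5] ∈ F_7^5.


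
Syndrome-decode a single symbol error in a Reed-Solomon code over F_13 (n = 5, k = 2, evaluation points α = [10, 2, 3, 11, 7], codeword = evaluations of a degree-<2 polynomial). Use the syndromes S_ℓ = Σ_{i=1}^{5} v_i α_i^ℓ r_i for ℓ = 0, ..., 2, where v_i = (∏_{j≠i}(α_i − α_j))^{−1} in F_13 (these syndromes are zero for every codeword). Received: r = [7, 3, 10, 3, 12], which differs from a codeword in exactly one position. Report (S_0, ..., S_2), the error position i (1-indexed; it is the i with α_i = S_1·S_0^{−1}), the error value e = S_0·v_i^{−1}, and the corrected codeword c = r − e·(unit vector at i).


S = (1, 11, 4), error at position 4, error magnitude e = 2, c = [7, 3, 10, 1, 12].

Step 1: column multipliers v_i = (∏_{j≠i}(α_i − α_j))^{−1} mod 13.
  i = 1 (α = 10): (10−2)(10−3)(10−11)(10−7) = 8·7·(−1)·3 = −168 ≡ 1, so v_1 = 1^{−1} = 1 (mod 13).
  i = 2 (α = 2): (2−10)(2−3)(2−11)(2−7) = (−8)·(−1)·(−9)·(−5) = 360 ≡ 9, so v_2 = 9^{−1} = 3 (mod 13).
  i = 3 (α = 3): (3−10)(3−2)(3−11)(3−7) = (−7)·1·(−8)·(−4) = −224 ≡ 10, so v_3 = 10^{−1} = 4 (mod 13).
  i = 4 (α = 11): (11−10)(11−2)(11−3)(11−7) = 1·9·8·4 = 288 ≡ 2, so v_4 = 2^{−1} = 7 (mod 13).
  i = 5 (α = 7): (7−10)(7−2)(7−3)(7−11) = (−3)·5·4·(−4) = 240 ≡ 6, so v_5 = 6^{−1} = 11 (mod 13).
  v = [1, 3, 4, 7, 11].
Step 2: syndromes of r = [7, 3, 10, 3, 12] (all sums mod 13).
  S_0 = Σ v_i r_i = 1·7 + 3·3 + 4·10 + 7·3 + 11·12 = 209 ≡ 1.
  S_1 = Σ v_i α_i r_i = 1·10·7 + 3·2·3 + 4·3·10 + 7·11·3 + 11·7·12 = 1363 ≡ 11.
  α_i^2 mod 13 = [9, 4, 9, 4, 10].
  S_2 = Σ v_i α_i^2 r_i = 1·9·7 + 3·4·3 + 4·9·10 + 7·4·3 + 11·10·12 = 1863 ≡ 4.
  S = (1, 11, 4) ≠ 0, so r is not a codeword (an error is present).
Step 3: locate the error. For a single error e at position i, S_ℓ = v_i·e·α_i^ℓ, so α_err = S_1/S_0.
  S_0^{−1} = 1^{−1} = 1 (mod 13), so α_err = 11·1 = 11 ≡ 11 = α_4. Error position i = 4.
  Consistency check: S_2/S_1 = 4·6 = 24 ≡ 11 = α_err ✓ (single-error assumption holds).
Step 4: error magnitude e = S_0/v_4 = S_0·∏_{j≠4}(α_4 − α_j) = 1·2 = 2 ≡ 2 (mod 13).
Step 5: correct position 4: c_4 = r_4 − e = 3 − 2 ≡ 1 (mod 13). Hence c = [7, 3, 10, 1, 12].
  Check: interpolating c through the α_i gives m(x) = 2 + 7·x (degree < 2) with m(α_i) = c_i for every i, so c is indeed a codeword.


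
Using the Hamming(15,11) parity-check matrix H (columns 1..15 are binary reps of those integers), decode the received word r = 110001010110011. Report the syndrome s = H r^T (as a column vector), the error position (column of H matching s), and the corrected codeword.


s = (1, 1, 0, 1)^T, error position = 13, corrected codeword c = 110001010110111

Compute s = H r^T mod 2 one row at a time:
  s_1 = 1 + 0 + 1 + 1 + 0 + 0 + 1 + 1 = 5 ≡ 1 (mod 2).
  s_2 = 0 + 0 + 1 + 0 + 0 + 0 + 1 + 1 = 3 ≡ 1 (mod 2).
  s_3 = 1 + 0 + 1 + 0 + 1 + 1 + 1 + 1 = 6 ≡ 0 (mod 2).
  s_4 = 1 + 0 + 0 + 0 + 0 + 1 + 0 + 1 = 3 ≡ 1 (mod 2).
s = (1, 1, 0, 1)^T — this equals column 13 of H (binary 1101), so error is at position 13.
Correct: flip bit 13 of r = 110001010110011 to get c = 110001010110111.


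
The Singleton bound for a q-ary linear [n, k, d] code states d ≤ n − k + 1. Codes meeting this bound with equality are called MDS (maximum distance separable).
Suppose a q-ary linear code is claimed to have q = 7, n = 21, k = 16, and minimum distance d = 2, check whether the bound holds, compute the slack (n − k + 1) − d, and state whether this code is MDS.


Singleton RHS = n − k + 1 = 6, slack = 4, bound satisfied, not MDS.

Singleton bound: d ≤ n − k + 1.
Here n = 21, k = 16, so n − k + 1 = 6.
Given d = 2, check d ≤ 6: YES.
Slack = (n − k + 1) − d = 4.
The code is NOT MDS (slack = 4 > 0).
Description: the claimed parameters are [21, 16, 2]_7; such a code would be non-MDS.


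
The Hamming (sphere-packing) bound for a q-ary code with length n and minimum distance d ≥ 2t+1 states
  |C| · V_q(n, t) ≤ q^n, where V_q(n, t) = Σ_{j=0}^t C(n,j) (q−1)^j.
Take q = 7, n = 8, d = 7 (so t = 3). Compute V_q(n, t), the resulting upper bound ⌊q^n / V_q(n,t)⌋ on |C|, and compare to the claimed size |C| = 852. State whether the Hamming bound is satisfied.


V_q(n, t) = 13153, q^n = 5764801, Hamming bound = 438, |C| = 852 > bound (violated).

Step 1: Compute V_q(n, t) = Σ_{j=0}^3 C(n, j) (q−1)^j.
  j = 0: C(8,0)·(6)^0 = 1·1 = 1.
  j = 1: C(8,1)·(6)^1 = 8·6 = 48.
  j = 2: C(8,2)·(6)^2 = 28·36 = 1008.
  j = 3: C(8,3)·(6)^3 = 56·216 = 12096.
  V_q(n, t) = 1 + 48 + 1008 + 12096 = 13153.
Step 2: q^n = 7^8 = 5764801.
Step 3: Hamming bound ⌊q^n / V_q(n,t)⌋ = ⌊5764801/13153⌋ = 438.
Step 4: Compare |C| = 852 to 438: violated.
The claimed |C| lies above the Hamming bound, so no 7-ary code of length 8 with d ≥ 7 can have 852 codewords.


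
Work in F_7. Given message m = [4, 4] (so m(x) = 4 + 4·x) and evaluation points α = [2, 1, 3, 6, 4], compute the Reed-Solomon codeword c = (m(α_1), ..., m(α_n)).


c = [5, 1, 2, 0, 6]

Message polynomial: m(x) = 4 + 4·x (mod 7).
For each evaluation point α_i, compute m(α_i) mod 7:
  α_1 = 2: Horner steps 4 → 5, so m(2) = 5.
  α_2 = 1: Horner steps 4 → 1, so m(1) = 1.
  α_3 = 3: Horner steps 4 → 2, so m(3) = 2.
  α_4 = 6: Horner steps 4 → 0, so m(6) = 0.
  α_5 = 4: Horner steps 4 → 6, so m(4) = 6.
Codeword c = [5, 1, 2, 0, 6] ∈ F_7^5.


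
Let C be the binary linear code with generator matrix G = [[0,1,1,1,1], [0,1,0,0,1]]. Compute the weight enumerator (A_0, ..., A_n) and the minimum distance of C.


Weight distribution: A_0 = 1, A_2 = 2, A_4 = 1. Minimum distance d = 2.

Enumerate all 2^2 = 4 messages m ∈ F_2^2.
For each, compute codeword c = mG in F_2^5, then tally its weight.
  m = 00 → c = 00000, weight = 0.
  m = 10 → c = 01111, weight = 4.
  m = 01 → c = 01001, weight = 2.
  m = 11 → c = 00110, weight = 2.
Tally weights:
  weight 0: 1 codewords.
  weight 2: 2 codewords.
  weight 4: 1 codewords.
Minimum distance d = smallest w > 0 with A_w > 0 = 2.
Sanity: Σ A_w = 4 = 2^2 = 4 ✓.


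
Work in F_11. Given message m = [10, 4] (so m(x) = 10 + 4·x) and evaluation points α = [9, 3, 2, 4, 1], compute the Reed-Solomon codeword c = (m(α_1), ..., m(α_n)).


c = [2, 0, 7, 4, 3]

Message polynomial: m(x) = 10 + 4·x (mod 11).
For each evaluation point α_i, compute m(α_i) mod 11:
  α_1 = 9: Horner steps 4 → 2, so m(9) = 2.
  α_2 = 3: Horner steps 4 → 0, so m(3) = 0.
  α_3 = 2: Horner steps 4 → 7, so m(2) = 7.
  α_4 = 4: Horner steps 4 → 4, so m(4) = 4.
  α_5 = 1: Horner steps 4 → 3, so m(1) = 3.
Codeword c = [2, 0, 7, 4, 3] ∈ F_11^5.


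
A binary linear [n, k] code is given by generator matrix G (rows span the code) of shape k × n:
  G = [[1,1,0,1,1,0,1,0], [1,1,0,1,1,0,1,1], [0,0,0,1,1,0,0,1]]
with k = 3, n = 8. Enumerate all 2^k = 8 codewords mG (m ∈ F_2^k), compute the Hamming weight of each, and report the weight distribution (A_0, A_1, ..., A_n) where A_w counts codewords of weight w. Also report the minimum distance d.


Weight distribution: A_0 = 1, A_1 = 1, A_2 = 1, A_3 = 2, A_4 = 1, A_5 = 1, A_6 = 1. Minimum distance d = 1.

Enumerate all 2^3 = 8 messages m ∈ F_2^3.
For each, compute codeword c = mG in F_2^8, then tally its weight.
  m = 000 → c = 00000000, weight = 0.
  m = 100 → c = 11011010, weight = 5.
  m = 010 → c = 11011011, weight = 6.
  m = 110 → c = 00000001, weight = 1.
  m = 001 → c = 00011001, weight = 3.
  m = 101 → c = 11000011, weight = 4.
  m = 011 → c = 11000010, weight = 3.
  m = 111 → c = 00011000, weight = 2.
Tally weights:
  weight 0: 1 codewords.
  weight 1: 1 codewords.
  weight 2: 1 codewords.
  weight 3: 2 codewords.
  weight 4: 1 codewords.
  weight 5: 1 codewords.
  weight 6: 1 codewords.
Minimum distance d = smallest w > 0 with A_w > 0 = 1.
Sanity: Σ A_w = 8 = 2^3 = 8 ✓.


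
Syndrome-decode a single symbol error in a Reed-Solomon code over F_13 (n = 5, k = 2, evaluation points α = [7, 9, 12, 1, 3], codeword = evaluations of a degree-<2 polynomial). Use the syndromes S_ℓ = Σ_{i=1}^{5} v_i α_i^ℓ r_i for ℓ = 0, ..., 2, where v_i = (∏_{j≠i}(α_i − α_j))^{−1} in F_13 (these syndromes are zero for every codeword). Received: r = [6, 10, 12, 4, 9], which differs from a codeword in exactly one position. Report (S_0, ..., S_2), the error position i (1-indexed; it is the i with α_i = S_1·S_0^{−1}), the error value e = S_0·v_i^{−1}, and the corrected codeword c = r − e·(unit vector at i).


S = (7, 11, 8), error at position 2, error magnitude e = 12, c = [6, 11, 12, 4, 9].

Step 1: column multipliers v_i = (∏_{j≠i}(α_i − α_j))^{−1} mod 13.
  i = 1 (α = 7): (7−9)(7−12)(7−1)(7−3) = (−2)·(−5)·6·4 = 240 ≡ 6, so v_1 = 6^{−1} = 11 (mod 13).
  i = 2 (α = 9): (9−7)(9−12)(9−1)(9−3) = 2·(−3)·8·6 = −288 ≡ 11, so v_2 = 11^{−1} = 6 (mod 13).
  i = 3 (α = 12): (12−7)(12−9)(12−1)(12−3) = 5·3·11·9 = 1485 ≡ 3, so v_3 = 3^{−1} = 9 (mod 13).
  i = 4 (α = 1): (1−7)(1−9)(1−12)(1−3) = (−6)·(−8)·(−11)·(−2) = 1056 ≡ 3, so v_4 = 3^{−1} = 9 (mod 13).
  i = 5 (α = 3): (3−7)(3−9)(3−12)(3−1) = (−4)·(−6)·(−9)·2 = −432 ≡ 10, so v_5 = 10^{−1} = 4 (mod 13).
  v = [11, 6, 9, 9, 4].
Step 2: syndromes of r = [6, 10, 12, 4, 9] (all sums mod 13).
  S_0 = Σ v_i r_i = 11·6 + 6·10 + 9·12 + 9·4 + 4·9 = 306 ≡ 7.
  S_1 = Σ v_i α_i r_i = 11·7·6 + 6·9·10 + 9·12·12 + 9·1·4 + 4·3·9 = 2442 ≡ 11.
  α_i^2 mod 13 = [10, 3, 1, 1, 9].
  S_2 = Σ v_i α_i^2 r_i = 11·10·6 + 6·3·10 + 9·1·12 + 9·1·4 + 4·9·9 = 1308 ≡ 8.
  S = (7, 11, 8) ≠ 0, so r is not a codeword (an error is present).
Step 3: locate the error. For a single error e at position i, S_ℓ = v_i·e·α_i^ℓ, so α_err = S_1/S_0.
  S_0^{−1} = 7^{−1} = 2 (mod 13), so α_err = 11·2 = 22 ≡ 9 = α_2. Error position i = 2.
  Consistency check: S_2/S_1 = 8·6 = 48 ≡ 9 = α_err ✓ (single-error assumption holds).
Step 4: error magnitude e = S_0/v_2 = S_0·∏_{j≠2}(α_2 − α_j) = 7·11 = 77 ≡ 12 (mod 13).
Step 5: correct position 2: c_2 = r_2 − e = 10 − 12 ≡ 11 (mod 13). Hence c = [6, 11, 12, 4, 9].
  Check: interpolating c through the α_i gives m(x) = 8 + 9·x (degree < 2) with m(α_i) = c_i for every i, so c is indeed a codeword.


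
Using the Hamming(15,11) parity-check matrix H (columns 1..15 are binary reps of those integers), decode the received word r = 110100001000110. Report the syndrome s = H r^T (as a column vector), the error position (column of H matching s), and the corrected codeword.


s = (1, 1, 0, 1)^T, error position = 13, corrected codeword c = 110100001000010

Compute s = H r^T mod 2 one row at a time:
  s_1 = 0 + 1 + 0 + 0 + 0 + 1 + 1 + 0 = 3 ≡ 1 (mod 2).
  s_2 = 1 + 0 + 0 + 0 + 0 + 1 + 1 + 0 = 3 ≡ 1 (mod 2).
  s_3 = 1 + 0 + 0 + 0 + 0 + 0 + 1 + 0 = 2 ≡ 0 (mod 2).
  s_4 = 1 + 0 + 0 + 0 + 1 + 0 + 1 + 0 = 3 ≡ 1 (mod 2).
s = (1, 1, 0, 1)^T — this equals column 13 of H (binary 1101), so error is at position 13.
Correct: flip bit 13 of r = 110100001000110 to get c = 110100001000010.


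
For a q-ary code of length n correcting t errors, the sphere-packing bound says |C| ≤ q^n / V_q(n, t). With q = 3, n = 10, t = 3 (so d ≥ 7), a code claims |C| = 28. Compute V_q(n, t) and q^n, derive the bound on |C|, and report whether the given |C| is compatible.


V_q(n, t) = 1161, q^n = 59049, Hamming bound = 50, |C| = 28 ≤ bound (satisfied).

Step 1: Compute V_q(n, t) = Σ_{j=0}^3 C(n, j) (q−1)^j.
  j = 0: C(10,0)·(2)^0 = 1·1 = 1.
  j = 1: C(10,1)·(2)^1 = 10·2 = 20.
  j = 2: C(10,2)·(2)^2 = 45·4 = 180.
  j = 3: C(10,3)·(2)^3 = 120·8 = 960.
  V_q(n, t) = 1 + 20 + 180 + 960 = 1161.
Step 2: q^n = 3^10 = 59049.
Step 3: Hamming bound ⌊q^n / V_q(n,t)⌋ = ⌊59049/1161⌋ = 50.
Step 4: Compare |C| = 28 to 50: satisfied.
The claimed |C| lies below the Hamming bound.


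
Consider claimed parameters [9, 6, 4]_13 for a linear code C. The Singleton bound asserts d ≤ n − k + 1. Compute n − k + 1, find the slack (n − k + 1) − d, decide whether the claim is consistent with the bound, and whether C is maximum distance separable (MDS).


Singleton RHS = n − k + 1 = 4, slack = 0, bound satisfied, MDS.

Singleton bound: d ≤ n − k + 1.
Here n = 9, k = 6, so n − k + 1 = 4.
Given d = 4, check d ≤ 4: YES.
Slack = (n − k + 1) − d = 0.
The code is MDS (slack = 0).
Description: the claimed parameters are [9, 6, 4]_13; such a code would be MDS (meets Singleton bound).


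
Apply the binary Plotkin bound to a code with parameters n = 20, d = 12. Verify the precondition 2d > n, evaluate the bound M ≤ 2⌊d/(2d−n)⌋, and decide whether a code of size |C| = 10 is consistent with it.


Plotkin bound M ≤ 6; given |C| = 10 > bound (violated).

Check applicability: 2d = 24, n = 20.
2d − n = 4 > 0, so Plotkin applies.
Compute d/(2d−n) = 12/4 ≈ 3.0000.
⌊d/(2d−n)⌋ = 3.
Plotkin bound: M ≤ 2·3 = 6.
Given |C| = 10, check: VIOLATED.
This |C| is above the Plotkin bound, so no binary code with n = 20, d = 12 and 10 codewords exists.


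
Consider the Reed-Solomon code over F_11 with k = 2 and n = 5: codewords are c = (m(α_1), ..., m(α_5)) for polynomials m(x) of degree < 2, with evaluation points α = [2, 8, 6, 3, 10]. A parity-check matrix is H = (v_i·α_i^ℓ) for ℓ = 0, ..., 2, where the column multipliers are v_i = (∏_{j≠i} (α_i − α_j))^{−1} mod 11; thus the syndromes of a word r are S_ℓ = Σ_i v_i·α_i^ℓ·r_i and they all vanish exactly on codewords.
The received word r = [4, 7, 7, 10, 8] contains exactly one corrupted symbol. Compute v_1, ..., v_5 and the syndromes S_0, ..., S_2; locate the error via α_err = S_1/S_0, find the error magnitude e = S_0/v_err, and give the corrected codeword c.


S = (7, 9, 10), error at position 3, error magnitude e = 1, c = [4, 7, 6, 10, 8].

Step 1: column multipliers v_i = (∏_{j≠i}(α_i − α_j))^{−1} mod 11.
  i = 1 (α = 2): (2−8)(2−6)(2−3)(2−10) = (−6)·(−4)·(−1)·(−8) = 192 ≡ 5, so v_1 = 5^{−1} = 9 (mod 11).
  i = 2 (α = 8): (8−2)(8−6)(8−3)(8−10) = 6·2·5·(−2) = −120 ≡ 1, so v_2 = 1^{−1} = 1 (mod 11).
  i = 3 (α = 6): (6−2)(6−8)(6−3)(6−10) = 4·(−2)·3·(−4) = 96 ≡ 8, so v_3 = 8^{−1} = 7 (mod 11).
  i = 4 (α = 3): (3−2)(3−8)(3−6)(3−10) = 1·(−5)·(−3)·(−7) = −105 ≡ 5, so v_4 = 5^{−1} = 9 (mod 11).
  i = 5 (α = 10): (10−2)(10−8)(10−6)(10−3) = 8·2·4·7 = 448 ≡ 8, so v_5 = 8^{−1} = 7 (mod 11).
  v = [9, 1, 7, 9, 7].
Step 2: syndromes of r = [4, 7, 7, 10, 8] (all sums mod 11).
  S_0 = Σ v_i r_i = 9·4 + 1·7 + 7·7 + 9·10 + 7·8 = 238 ≡ 7.
  S_1 = Σ v_i α_i r_i = 9·2·4 + 1·8·7 + 7·6·7 + 9·3·10 + 7·10·8 = 1252 ≡ 9.
  α_i^2 mod 11 = [4, 9, 3, 9, 1].
  S_2 = Σ v_i α_i^2 r_i = 9·4·4 + 1·9·7 + 7·3·7 + 9·9·10 + 7·1·8 = 1220 ≡ 10.
  S = (7, 9, 10) ≠ 0, so r is not a codeword (an error is present).
Step 3: locate the error. For a single error e at position i, S_ℓ = v_i·e·α_i^ℓ, so α_err = S_1/S_0.
  S_0^{−1} = 7^{−1} = 8 (mod 11), so α_err = 9·8 = 72 ≡ 6 = α_3. Error position i = 3.
  Consistency check: S_2/S_1 = 10·5 = 50 ≡ 6 = α_err ✓ (single-error assumption holds).
Step 4: error magnitude e = S_0/v_3 = S_0·∏_{j≠3}(α_3 − α_j) = 7·8 = 56 ≡ 1 (mod 11).
Step 5: correct position 3: c_3 = r_3 − e = 7 − 1 ≡ 6 (mod 11). Hence c = [4, 7, 6, 10, 8].
  Check: interpolating c through the α_i gives m(x) = 3 + 6·x (degree < 2) with m(α_i) = c_i for every i, so c is indeed a codeword.


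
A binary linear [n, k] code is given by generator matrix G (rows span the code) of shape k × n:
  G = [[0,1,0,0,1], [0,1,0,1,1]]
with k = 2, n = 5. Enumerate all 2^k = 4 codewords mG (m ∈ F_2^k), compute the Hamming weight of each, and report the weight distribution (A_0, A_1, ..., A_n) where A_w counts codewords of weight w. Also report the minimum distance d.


Weight distribution: A_0 = 1, A_1 = 1, A_2 = 1, A_3 = 1. Minimum distance d = 1.

Enumerate all 2^2 = 4 messages m ∈ F_2^2.
For each, compute codeword c = mG in F_2^5, then tally its weight.
  m = 00 → c = 00000, weight = 0.
  m = 10 → c = 01001, weight = 2.
  m = 01 → c = 01011, weight = 3.
  m = 11 → c = 00010, weight = 1.
Tally weights:
  weight 0: 1 codewords.
  weight 1: 1 codewords.
  weight 2: 1 codewords.
  weight 3: 1 codewords.
Minimum distance d = smallest w > 0 with A_w > 0 = 1.
Sanity: Σ A_w = 4 = 2^2 = 4 ✓.


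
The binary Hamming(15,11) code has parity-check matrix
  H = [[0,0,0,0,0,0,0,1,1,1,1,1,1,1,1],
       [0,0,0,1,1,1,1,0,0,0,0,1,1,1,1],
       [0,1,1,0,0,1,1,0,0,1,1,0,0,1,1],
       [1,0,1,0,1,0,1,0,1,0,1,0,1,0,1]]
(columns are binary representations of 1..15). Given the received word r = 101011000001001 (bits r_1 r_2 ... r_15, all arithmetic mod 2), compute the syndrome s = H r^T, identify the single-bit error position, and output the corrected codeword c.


s = (0, 0, 1, 0)^T, error position = 2, corrected codeword c = 111011000001001

Compute s = H r^T mod 2 one row at a time:
  s_1 = 0 + 0 + 0 + 0 + 1 + 0 + 0 + 1 = 2 ≡ 0 (mod 2).
  s_2 = 0 + 1 + 1 + 0 + 1 + 0 + 0 + 1 = 4 ≡ 0 (mod 2).
  s_3 = 0 + 1 + 1 + 0 + 0 + 0 + 0 + 1 = 3 ≡ 1 (mod 2).
  s_4 = 1 + 1 + 1 + 0 + 0 + 0 + 0 + 1 = 4 ≡ 0 (mod 2).
s = (0, 0, 1, 0)^T — this equals column 2 of H (binary 0010), so error is at position 2.
Correct: flip bit 2 of r = 101011000001001 to get c = 111011000001001.


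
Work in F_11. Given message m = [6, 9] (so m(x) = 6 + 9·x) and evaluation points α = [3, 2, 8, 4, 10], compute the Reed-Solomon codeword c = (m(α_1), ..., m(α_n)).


c = [0, 2, 1, 9, 8]

Message polynomial: m(x) = 6 + 9·x (mod 11).
For each evaluation point α_i, compute m(α_i) mod 11:
  α_1 = 3: Horner steps 9 → 0, so m(3) = 0.
  α_2 = 2: Horner steps 9 → 2, so m(2) = 2.
  α_3 = 8: Horner steps 9 → 1, so m(8) = 1.
  α_4 = 4: Horner steps 9 → 9, so m(4) = 9.
  α_5 = 10: Horner steps 9 → 8, so m(10) = 8.
Codeword c = [0, 2, 1, 9, 8] ∈ F_11^5.


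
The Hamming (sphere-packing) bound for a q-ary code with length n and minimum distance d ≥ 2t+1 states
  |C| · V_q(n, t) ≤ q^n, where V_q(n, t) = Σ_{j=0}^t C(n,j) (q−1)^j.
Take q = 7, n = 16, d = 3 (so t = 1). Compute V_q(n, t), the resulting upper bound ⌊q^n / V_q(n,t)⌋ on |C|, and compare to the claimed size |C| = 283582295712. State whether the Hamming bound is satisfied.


V_q(n, t) = 97, q^n = 33232930569601, Hamming bound = 342607531645, |C| = 283582295712 ≤ bound (satisfied).

Step 1: Compute V_q(n, t) = Σ_{j=0}^1 C(n, j) (q−1)^j.
  j = 0: C(16,0)·(6)^0 = 1·1 = 1.
  j = 1: C(16,1)·(6)^1 = 16·6 = 96.
  V_q(n, t) = 1 + 96 = 97.
Step 2: q^n = 7^16 = 33232930569601.
Step 3: Hamming bound ⌊q^n / V_q(n,t)⌋ = ⌊33232930569601/97⌋ = 342607531645.
Step 4: Compare |C| = 283582295712 to 342607531645: satisfied.
The claimed |C| lies below the Hamming bound.


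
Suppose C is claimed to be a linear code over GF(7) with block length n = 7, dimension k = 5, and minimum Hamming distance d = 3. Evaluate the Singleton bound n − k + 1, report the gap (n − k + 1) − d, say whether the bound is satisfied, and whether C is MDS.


Singleton RHS = n − k + 1 = 3, slack = 0, bound satisfied, MDS.

Singleton bound: d ≤ n − k + 1.
Here n = 7, k = 5, so n − k + 1 = 3.
Given d = 3, check d ≤ 3: YES.
Slack = (n − k + 1) − d = 0.
The code is MDS (slack = 0).
Description: the claimed parameters are [7, 5, 3]_7; such a code would be MDS (meets Singleton bound).


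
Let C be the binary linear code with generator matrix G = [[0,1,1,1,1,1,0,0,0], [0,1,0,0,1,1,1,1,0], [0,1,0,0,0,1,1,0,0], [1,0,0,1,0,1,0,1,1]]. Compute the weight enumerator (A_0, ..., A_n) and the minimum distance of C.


Weight distribution: A_0 = 1, A_2 = 1, A_3 = 1, A_4 = 3, A_5 = 6, A_6 = 3, A_7 = 1. Minimum distance d = 2.

Enumerate all 2^4 = 16 messages m ∈ F_2^4.
For each, compute codeword c = mG in F_2^9, then tally its weight.
  m = 0000 → c = 000000000, weight = 0.
  m = 1000 → c = 011111000, weight = 5.
  m = 0100 → c = 010011110, weight = 5.
  m = 1100 → c = 001100110, weight = 4.
  m = 0010 → c = 010001100, weight = 3.
  m = 1010 → c = 001110100, weight = 4.
  m = 0110 → c = 000010010, weight = 2.
  m = 1110 → c = 011101010, weight = 5.
  m = 0001 → c = 100101011, weight = 5.
  m = 1001 → c = 111010011, weight = 6.
  m = 0101 → c = 110110101, weight = 6.
  m = 1101 → c = 101001101, weight = 5.
  m = 0011 → c = 110100111, weight = 6.
  m = 1011 → c = 101011111, weight = 7.
  m = 0111 → c = 100111001, weight = 5.
  m = 1111 → c = 111000001, weight = 4.
Tally weights:
  weight 0: 1 codewords.
  weight 2: 1 codewords.
  weight 3: 1 codewords.
  weight 4: 3 codewords.
  weight 5: 6 codewords.
  weight 6: 3 codewords.
  weight 7: 1 codewords.
Minimum distance d = smallest w > 0 with A_w > 0 = 2.
Sanity: Σ A_w = 16 = 2^4 = 16 ✓.


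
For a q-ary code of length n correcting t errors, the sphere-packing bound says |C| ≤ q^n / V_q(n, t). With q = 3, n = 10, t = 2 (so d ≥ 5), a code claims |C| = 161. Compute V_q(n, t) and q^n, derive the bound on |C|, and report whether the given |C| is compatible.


V_q(n, t) = 201, q^n = 59049, Hamming bound = 293, |C| = 161 ≤ bound (satisfied).

Step 1: Compute V_q(n, t) = Σ_{j=0}^2 C(n, j) (q−1)^j.
  j = 0: C(10,0)·(2)^0 = 1·1 = 1.
  j = 1: C(10,1)·(2)^1 = 10·2 = 20.
  j = 2: C(10,2)·(2)^2 = 45·4 = 180.
  V_q(n, t) = 1 + 20 + 180 = 201.
Step 2: q^n = 3^10 = 59049.
Step 3: Hamming bound ⌊q^n / V_q(n,t)⌋ = ⌊59049/201⌋ = 293.
Step 4: Compare |C| = 161 to 293: satisfied.
The claimed |C| lies below the Hamming bound.


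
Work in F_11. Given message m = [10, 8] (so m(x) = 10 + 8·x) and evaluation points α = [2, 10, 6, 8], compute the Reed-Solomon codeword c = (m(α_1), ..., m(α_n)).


c = [4, 2, 3, 8]

Message polynomial: m(x) = 10 + 8·x (mod 11).
For each evaluation point α_i, compute m(α_i) mod 11:
  α_1 = 2: Horner steps 8 → 4, so m(2) = 4.
  α_2 = 10: Horner steps 8 → 2, so m(10) = 2.
  α_3 = 6: Horner steps 8 → 3, so m(6) = 3.
  α_4 = 8: Horner steps 8 → 8, so m(8) = 8.
Codeword c = [4, 2, 3, 8] ∈ F_11^4.


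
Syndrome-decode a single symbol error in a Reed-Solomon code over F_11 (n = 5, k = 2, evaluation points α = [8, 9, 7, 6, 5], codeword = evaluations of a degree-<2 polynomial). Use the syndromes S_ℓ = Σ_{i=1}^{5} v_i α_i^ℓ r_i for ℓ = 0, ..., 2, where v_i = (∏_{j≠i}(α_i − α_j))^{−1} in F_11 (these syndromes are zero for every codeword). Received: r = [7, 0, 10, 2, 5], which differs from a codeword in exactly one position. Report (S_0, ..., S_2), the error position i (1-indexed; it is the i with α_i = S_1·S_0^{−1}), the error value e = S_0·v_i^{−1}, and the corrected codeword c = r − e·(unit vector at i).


S = (9, 4, 3), error at position 2, error magnitude e = 7, c = [7, 4, 10, 2, 5].

Step 1: column multipliers v_i = (∏_{j≠i}(α_i − α_j))^{−1} mod 11.
  i = 1 (α = 8): (8−9)(8−7)(8−6)(8−5) = (−1)·1·2·3 = −6 ≡ 5, so v_1 = 5^{−1} = 9 (mod 11).
  i = 2 (α = 9): (9−8)(9−7)(9−6)(9−5) = 1·2·3·4 = 24 ≡ 2, so v_2 = 2^{−1} = 6 (mod 11).
  i = 3 (α = 7): (7−8)(7−9)(7−6)(7−5) = (−1)·(−2)·1·2 = 4 ≡ 4, so v_3 = 4^{−1} = 3 (mod 11).
  i = 4 (α = 6): (6−8)(6−9)(6−7)(6−5) = (−2)·(−3)·(−1)·1 = −6 ≡ 5, so v_4 = 5^{−1} = 9 (mod 11).
  i = 5 (α = 5): (5−8)(5−9)(5−7)(5−6) = (−3)·(−4)·(−2)·(−1) = 24 ≡ 2, so v_5 = 2^{−1} = 6 (mod 11).
  v = [9, 6, 3, 9, 6].
Step 2: syndromes of r = [7, 0, 10, 2, 5] (all sums mod 11).
  S_0 = Σ v_i r_i = 9·7 + 6·0 + 3·10 + 9·2 + 6·5 = 141 ≡ 9.
  S_1 = Σ v_i α_i r_i = 9·8·7 + 6·9·0 + 3·7·10 + 9·6·2 + 6·5·5 = 972 ≡ 4.
  α_i^2 mod 11 = [9, 4, 5, 3, 3].
  S_2 = Σ v_i α_i^2 r_i = 9·9·7 + 6·4·0 + 3·5·10 + 9·3·2 + 6·3·5 = 861 ≡ 3.
  S = (9, 4, 3) ≠ 0, so r is not a codeword (an error is present).
Step 3: locate the error. For a single error e at position i, S_ℓ = v_i·e·α_i^ℓ, so α_err = S_1/S_0.
  S_0^{−1} = 9^{−1} = 5 (mod 11), so α_err = 4·5 = 20 ≡ 9 = α_2. Error position i = 2.
  Consistency check: S_2/S_1 = 3·3 = 9 ≡ 9 = α_err ✓ (single-error assumption holds).
Step 4: error magnitude e = S_0/v_2 = S_0·∏_{j≠2}(α_2 − α_j) = 9·2 = 18 ≡ 7 (mod 11).
Step 5: correct position 2: c_2 = r_2 − e = 0 − 7 ≡ 4 (mod 11). Hence c = [7, 4, 10, 2, 5].
  Check: interpolating c through the α_i gives m(x) = 9 + 8·x (degree < 2) with m(α_i) = c_i for every i, so c is indeed a codeword.


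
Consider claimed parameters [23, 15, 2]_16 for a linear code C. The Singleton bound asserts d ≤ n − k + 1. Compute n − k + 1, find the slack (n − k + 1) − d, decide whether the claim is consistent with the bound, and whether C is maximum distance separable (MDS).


Singleton RHS = n − k + 1 = 9, slack = 7, bound satisfied, not MDS.

Singleton bound: d ≤ n − k + 1.
Here n = 23, k = 15, so n − k + 1 = 9.
Given d = 2, check d ≤ 9: YES.
Slack = (n − k + 1) − d = 7.
The code is NOT MDS (slack = 7 > 0).
Description: the claimed parameters are [23, 15, 2]_16; such a code would be non-MDS.


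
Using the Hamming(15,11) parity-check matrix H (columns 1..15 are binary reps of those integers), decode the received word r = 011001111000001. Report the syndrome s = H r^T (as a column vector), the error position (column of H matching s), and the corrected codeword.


s = (1, 1, 1, 0)^T, error position = 14, corrected codeword c = 011001111000011

Compute s = H r^T mod 2 one row at a time:
  s_1 = 1 + 1 + 0 + 0 + 0 + 0 + 0 + 1 = 3 ≡ 1 (mod 2).
  s_2 = 0 + 0 + 1 + 1 + 0 + 0 + 0 + 1 = 3 ≡ 1 (mod 2).
  s_3 = 1 + 1 + 1 + 1 + 0 + 0 + 0 + 1 = 5 ≡ 1 (mod 2).
  s_4 = 0 + 1 + 0 + 1 + 1 + 0 + 0 + 1 = 4 ≡ 0 (mod 2).
s = (1, 1, 1, 0)^T — this equals column 14 of H (binary 1110), so error is at position 14.
Correct: flip bit 14 of r = 011001111000001 to get c = 011001111000011.


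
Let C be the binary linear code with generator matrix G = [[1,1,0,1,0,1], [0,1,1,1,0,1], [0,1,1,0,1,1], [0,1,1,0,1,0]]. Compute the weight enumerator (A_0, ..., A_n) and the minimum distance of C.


Weight distribution: A_0 = 1, A_1 = 1, A_2 = 2, A_3 = 6, A_4 = 5, A_5 = 1. Minimum distance d = 1.

Enumerate all 2^4 = 16 messages m ∈ F_2^4.
For each, compute codeword c = mG in F_2^6, then tally its weight.
  m = 0000 → c = 000000, weight = 0.
  m = 1000 → c = 110101, weight = 4.
  m = 0100 → c = 011101, weight = 4.
  m = 1100 → c = 101000, weight = 2.
  m = 0010 → c = 011011, weight = 4.
  m = 1010 → c = 101110, weight = 4.
  m = 0110 → c = 000110, weight = 2.
  m = 1110 → c = 110011, weight = 4.
  m = 0001 → c = 011010, weight = 3.
  m = 1001 → c = 101111, weight = 5.
  m = 0101 → c = 000111, weight = 3.
  m = 1101 → c = 110010, weight = 3.
  m = 0011 → c = 000001, weight = 1.
  m = 1011 → c = 110100, weight = 3.
  m = 0111 → c = 011100, weight = 3.
  m = 1111 → c = 101001, weight = 3.
Tally weights:
  weight 0: 1 codewords.
  weight 1: 1 codewords.
  weight 2: 2 codewords.
  weight 3: 6 codewords.
  weight 4: 5 codewords.
  weight 5: 1 codewords.
Minimum distance d = smallest w > 0 with A_w > 0 = 1.
Sanity: Σ A_w = 16 = 2^4 = 16 ✓.
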